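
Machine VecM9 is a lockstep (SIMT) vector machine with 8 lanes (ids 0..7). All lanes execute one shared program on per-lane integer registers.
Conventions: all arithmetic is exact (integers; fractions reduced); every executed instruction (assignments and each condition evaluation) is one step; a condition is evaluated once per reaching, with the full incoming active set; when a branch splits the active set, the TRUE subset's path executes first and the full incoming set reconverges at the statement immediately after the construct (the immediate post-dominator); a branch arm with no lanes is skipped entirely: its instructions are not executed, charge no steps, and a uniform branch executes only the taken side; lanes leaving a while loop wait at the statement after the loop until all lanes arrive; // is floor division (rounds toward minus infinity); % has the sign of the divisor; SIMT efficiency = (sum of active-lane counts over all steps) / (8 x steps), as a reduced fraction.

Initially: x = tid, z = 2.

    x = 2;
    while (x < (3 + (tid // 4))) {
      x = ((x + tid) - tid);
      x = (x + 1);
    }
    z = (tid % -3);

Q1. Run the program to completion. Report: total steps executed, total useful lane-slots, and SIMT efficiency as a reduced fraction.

Answer: 9 steps, 60 useful, 5/6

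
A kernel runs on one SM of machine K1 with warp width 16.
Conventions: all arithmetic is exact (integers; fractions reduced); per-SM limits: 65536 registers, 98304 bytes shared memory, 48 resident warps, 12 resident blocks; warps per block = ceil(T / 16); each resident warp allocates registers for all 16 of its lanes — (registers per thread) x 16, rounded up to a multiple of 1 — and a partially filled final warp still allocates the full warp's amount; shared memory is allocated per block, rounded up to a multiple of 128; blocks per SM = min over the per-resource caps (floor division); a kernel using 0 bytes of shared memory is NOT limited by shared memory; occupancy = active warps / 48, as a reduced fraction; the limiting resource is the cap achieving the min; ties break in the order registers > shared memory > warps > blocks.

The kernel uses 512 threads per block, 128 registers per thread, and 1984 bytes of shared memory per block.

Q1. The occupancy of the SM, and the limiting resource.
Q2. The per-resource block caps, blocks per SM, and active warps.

Answer: occupancy 2/3, limited by registers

registers: 1 block
shared memory: 48 blocks
warps: 1 block
blocks: 12 blocks

Answer: 1 block, 32 active warps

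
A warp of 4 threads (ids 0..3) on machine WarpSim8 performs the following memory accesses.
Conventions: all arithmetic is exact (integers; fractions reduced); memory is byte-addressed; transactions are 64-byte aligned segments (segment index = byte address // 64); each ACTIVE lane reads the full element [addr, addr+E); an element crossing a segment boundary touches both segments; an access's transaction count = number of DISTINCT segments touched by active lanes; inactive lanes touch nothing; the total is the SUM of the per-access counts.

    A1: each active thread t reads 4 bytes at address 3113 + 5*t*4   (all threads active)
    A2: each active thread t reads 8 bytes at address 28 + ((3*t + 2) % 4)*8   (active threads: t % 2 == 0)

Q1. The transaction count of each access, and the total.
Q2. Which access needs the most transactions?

A1: 2 transactions
A2: 1 transaction

Answer: 2,1; total 3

Answer: A1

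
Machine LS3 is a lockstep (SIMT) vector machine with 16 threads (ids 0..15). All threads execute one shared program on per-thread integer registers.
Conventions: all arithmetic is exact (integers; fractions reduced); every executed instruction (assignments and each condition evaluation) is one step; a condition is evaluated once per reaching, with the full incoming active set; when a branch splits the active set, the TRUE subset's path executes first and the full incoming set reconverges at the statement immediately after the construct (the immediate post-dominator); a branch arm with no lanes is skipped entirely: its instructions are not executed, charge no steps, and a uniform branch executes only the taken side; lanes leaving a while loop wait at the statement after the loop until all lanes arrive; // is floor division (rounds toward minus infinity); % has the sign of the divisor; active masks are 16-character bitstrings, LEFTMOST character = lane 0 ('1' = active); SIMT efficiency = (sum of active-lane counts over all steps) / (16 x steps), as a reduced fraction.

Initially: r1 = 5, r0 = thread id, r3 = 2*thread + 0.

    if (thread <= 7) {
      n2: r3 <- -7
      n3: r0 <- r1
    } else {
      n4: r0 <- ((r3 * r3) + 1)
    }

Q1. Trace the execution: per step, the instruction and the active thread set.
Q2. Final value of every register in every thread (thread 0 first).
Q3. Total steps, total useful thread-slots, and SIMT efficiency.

step 0: eval (thread <= 7)           1111111111111111
step 1: r3 <- -7                     1111111100000000
step 2: r0 <- r1                     1111111100000000
step 3: r0 <- ((r3 * r3) + 1)        0000000011111111

Answer: 4 steps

r1: 5,5,5,5,5,5,5,5,5,5,5,5,5,5,5,5
r0: 5,5,5,5,5,5,5,5,257,325,401,485,577,677,785,901
r3: -7,-7,-7,-7,-7,-7,-7,-7,16,18,20,22,24,26,28,30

steps = 4; useful = 40; efficiency = 40/64 = 5/8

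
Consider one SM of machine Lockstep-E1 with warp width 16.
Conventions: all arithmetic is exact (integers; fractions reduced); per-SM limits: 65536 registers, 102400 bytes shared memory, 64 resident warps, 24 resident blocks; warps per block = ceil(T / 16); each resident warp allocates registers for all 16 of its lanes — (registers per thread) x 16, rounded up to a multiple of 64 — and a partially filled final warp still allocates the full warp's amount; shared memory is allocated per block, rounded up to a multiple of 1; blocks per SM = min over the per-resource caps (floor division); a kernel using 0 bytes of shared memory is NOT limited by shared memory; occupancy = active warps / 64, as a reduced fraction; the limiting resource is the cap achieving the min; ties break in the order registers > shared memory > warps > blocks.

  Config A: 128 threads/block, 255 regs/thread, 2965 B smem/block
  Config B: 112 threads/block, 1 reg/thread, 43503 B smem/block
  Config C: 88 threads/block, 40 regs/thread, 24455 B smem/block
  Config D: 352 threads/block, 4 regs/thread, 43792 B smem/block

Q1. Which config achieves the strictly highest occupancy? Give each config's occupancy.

occupancies: A 1/4, B 7/32, C 3/8, D 11/16

Answer: D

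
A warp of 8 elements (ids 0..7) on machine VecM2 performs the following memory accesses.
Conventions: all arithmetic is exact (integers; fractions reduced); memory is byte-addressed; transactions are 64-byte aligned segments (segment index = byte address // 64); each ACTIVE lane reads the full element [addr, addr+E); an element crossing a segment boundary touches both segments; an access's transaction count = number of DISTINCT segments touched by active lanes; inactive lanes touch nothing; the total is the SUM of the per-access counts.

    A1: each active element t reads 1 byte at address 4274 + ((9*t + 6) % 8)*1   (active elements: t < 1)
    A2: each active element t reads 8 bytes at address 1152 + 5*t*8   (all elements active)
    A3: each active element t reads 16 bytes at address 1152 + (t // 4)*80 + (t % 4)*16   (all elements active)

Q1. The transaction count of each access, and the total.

A1: 1 transaction
A2: 5 transactions
A3: 3 transactions

Answer: 1,5,3; total 9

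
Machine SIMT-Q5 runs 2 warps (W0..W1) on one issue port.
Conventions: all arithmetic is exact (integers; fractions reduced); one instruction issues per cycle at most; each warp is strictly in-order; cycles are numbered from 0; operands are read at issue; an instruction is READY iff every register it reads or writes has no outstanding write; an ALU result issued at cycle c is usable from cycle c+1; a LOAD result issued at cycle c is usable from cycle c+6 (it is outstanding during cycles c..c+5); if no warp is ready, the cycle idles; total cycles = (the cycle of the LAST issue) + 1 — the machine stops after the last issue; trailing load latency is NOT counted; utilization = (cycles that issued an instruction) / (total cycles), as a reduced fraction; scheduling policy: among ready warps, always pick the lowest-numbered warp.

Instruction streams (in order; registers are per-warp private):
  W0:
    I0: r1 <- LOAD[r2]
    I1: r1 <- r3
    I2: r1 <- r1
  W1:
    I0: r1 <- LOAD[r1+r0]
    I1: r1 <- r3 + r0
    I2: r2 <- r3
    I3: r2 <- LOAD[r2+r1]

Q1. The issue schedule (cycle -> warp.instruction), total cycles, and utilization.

cycle 0: W0.I0
cycle 1: W1.I0
cycle 2: idle
cycle 3: idle
cycle 4: idle
cycle 5: idle
cycle 6: W0.I1
cycle 7: W0.I2
cycle 8: W1.I1
cycle 9: W1.I2
cycle 10: W1.I3

Answer: 11 cycles, utilization 7/11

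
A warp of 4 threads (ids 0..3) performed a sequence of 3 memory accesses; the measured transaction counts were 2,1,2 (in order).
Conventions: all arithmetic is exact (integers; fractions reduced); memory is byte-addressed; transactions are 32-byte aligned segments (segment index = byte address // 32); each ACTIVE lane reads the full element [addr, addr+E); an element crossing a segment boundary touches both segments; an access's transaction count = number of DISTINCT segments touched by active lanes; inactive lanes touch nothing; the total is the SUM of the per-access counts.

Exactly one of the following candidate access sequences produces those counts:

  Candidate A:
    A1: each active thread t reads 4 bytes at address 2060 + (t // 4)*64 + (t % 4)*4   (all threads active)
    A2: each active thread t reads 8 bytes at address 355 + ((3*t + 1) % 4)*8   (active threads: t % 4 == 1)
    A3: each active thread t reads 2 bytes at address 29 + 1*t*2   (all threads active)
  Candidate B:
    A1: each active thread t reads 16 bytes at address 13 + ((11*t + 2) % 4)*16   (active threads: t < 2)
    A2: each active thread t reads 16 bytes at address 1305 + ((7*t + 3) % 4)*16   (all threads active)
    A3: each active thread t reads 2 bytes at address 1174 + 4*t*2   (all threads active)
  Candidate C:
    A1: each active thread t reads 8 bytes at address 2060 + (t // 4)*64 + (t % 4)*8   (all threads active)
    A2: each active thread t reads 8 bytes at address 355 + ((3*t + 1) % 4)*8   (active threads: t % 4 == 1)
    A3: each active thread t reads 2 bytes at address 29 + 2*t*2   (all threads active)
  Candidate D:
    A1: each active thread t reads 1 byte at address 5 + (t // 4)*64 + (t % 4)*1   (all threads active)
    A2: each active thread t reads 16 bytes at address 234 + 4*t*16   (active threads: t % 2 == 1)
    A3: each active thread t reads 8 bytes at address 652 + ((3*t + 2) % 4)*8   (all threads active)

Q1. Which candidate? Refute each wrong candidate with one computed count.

A: A1 gives 1 transaction, not 2
B: A2 gives 3 transactions, not 1
D: A1 gives 1 transaction, not 2
C: all counts match (2,1,2)

Answer: C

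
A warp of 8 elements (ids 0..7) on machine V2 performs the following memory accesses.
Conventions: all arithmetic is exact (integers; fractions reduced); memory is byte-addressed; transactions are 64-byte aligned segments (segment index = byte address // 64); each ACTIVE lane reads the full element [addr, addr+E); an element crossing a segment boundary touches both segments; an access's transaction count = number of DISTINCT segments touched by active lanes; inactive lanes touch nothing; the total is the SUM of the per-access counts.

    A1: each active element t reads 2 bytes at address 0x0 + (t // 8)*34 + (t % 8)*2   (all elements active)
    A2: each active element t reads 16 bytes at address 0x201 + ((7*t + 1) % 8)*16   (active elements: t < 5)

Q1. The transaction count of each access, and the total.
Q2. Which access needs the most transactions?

A1: 1 transaction
A2: 3 transactions

Answer: 1,3; total 4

Answer: A2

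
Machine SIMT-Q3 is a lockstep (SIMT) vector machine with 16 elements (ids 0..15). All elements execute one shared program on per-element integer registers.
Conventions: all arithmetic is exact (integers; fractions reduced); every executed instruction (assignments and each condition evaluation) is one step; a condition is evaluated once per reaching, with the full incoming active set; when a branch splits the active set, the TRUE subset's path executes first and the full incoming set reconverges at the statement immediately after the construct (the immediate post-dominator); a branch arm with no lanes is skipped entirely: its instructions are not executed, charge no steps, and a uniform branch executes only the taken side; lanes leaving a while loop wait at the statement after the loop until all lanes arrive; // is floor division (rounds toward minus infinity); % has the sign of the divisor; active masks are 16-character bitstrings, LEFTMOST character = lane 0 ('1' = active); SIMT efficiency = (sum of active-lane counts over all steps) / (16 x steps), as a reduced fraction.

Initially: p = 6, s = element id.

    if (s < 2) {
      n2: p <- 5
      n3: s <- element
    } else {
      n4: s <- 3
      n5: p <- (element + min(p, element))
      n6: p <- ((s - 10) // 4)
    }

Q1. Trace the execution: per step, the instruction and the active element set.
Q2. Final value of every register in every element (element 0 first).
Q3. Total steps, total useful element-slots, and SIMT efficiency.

step 0: eval (s < 2)                 1111111111111111
step 1: p <- 5                       1100000000000000
step 2: s <- element                 1100000000000000
step 3: s <- 3                       0011111111111111
step 4: p <- (element + min(p, element)) 0011111111111111
step 5: p <- ((s - 10) // 4)         0011111111111111

Answer: 6 steps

p: 5,5,-2,-2,-2,-2,-2,-2,-2,-2,-2,-2,-2,-2,-2,-2
s: 0,1,3,3,3,3,3,3,3,3,3,3,3,3,3,3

steps = 6; useful = 62; efficiency = 62/96 = 31/48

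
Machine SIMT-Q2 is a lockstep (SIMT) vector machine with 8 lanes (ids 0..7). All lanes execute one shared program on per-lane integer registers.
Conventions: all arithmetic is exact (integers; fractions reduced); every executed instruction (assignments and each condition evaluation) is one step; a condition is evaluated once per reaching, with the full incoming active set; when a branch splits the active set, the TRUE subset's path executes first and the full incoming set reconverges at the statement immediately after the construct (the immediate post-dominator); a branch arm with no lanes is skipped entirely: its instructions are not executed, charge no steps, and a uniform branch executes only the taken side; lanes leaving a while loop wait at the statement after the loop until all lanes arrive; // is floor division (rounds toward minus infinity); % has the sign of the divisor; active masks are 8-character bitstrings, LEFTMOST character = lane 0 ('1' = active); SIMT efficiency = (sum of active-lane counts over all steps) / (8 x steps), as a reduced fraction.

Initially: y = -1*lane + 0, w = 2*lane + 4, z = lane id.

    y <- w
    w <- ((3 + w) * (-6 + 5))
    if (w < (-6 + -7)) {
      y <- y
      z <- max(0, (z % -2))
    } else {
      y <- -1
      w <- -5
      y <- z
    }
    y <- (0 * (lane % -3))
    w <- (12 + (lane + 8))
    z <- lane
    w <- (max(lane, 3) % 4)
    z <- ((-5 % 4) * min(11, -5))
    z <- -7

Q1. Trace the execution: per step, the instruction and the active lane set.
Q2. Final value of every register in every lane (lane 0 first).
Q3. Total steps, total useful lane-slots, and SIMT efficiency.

step 0: y <- w                       11111111
step 1: w <- ((3 + w) * (-6 + 5))    11111111
step 2: eval (w < (-6 + -7))         11111111
step 3: y <- y                       00001111
step 4: z <- max(0, (z % -2))        00001111
step 5: y <- -1                      11110000
step 6: w <- -5                      11110000
step 7: y <- z                       11110000
step 8: y <- (0 * (lane % -3))       11111111
step 9: w <- (12 + (lane + 8))       11111111
step 10: z <- lane                    11111111
step 11: w <- (max(lane, 3) % 4)      11111111
step 12: z <- ((-5 % 4) * min(11, -5)) 11111111
step 13: z <- -7                      11111111

Answer: 14 steps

y: 0,0,0,0,0,0,0,0
w: 3,3,3,3,0,1,2,3
z: -7,-7,-7,-7,-7,-7,-7,-7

steps = 14; useful = 92; efficiency = 92/112 = 23/28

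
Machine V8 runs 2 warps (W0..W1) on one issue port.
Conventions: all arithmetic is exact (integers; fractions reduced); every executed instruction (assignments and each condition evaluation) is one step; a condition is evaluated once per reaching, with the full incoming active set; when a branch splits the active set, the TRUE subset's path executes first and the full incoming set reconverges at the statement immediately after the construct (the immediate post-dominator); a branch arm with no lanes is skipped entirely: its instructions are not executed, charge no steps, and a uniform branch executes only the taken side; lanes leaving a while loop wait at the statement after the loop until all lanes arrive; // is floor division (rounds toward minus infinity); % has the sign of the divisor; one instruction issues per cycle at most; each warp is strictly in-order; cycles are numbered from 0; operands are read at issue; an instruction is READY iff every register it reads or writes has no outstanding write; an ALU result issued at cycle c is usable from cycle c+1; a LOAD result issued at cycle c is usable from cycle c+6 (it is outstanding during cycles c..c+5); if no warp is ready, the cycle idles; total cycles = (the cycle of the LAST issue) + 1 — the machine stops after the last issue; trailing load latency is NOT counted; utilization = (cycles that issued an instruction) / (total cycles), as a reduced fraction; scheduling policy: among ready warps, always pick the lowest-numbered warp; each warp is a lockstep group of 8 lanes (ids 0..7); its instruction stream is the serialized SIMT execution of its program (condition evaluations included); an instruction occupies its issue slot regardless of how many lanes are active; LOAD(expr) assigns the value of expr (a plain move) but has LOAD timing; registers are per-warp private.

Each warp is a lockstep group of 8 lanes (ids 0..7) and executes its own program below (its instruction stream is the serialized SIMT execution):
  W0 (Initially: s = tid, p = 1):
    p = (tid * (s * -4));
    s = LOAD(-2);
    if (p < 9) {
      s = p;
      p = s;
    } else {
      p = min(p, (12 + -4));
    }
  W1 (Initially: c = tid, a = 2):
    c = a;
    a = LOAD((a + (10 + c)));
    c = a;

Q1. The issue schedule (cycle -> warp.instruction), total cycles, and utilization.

cycle 0: W0.I0
cycle 1: W0.I1
cycle 2: W0.I2
cycle 3: W1.I0
cycle 4: W1.I1
cycle 5: idle
cycle 6: idle
cycle 7: W0.I3
cycle 8: W0.I4
cycle 9: idle
cycle 10: W1.I2

Answer: 11 cycles, utilization 8/11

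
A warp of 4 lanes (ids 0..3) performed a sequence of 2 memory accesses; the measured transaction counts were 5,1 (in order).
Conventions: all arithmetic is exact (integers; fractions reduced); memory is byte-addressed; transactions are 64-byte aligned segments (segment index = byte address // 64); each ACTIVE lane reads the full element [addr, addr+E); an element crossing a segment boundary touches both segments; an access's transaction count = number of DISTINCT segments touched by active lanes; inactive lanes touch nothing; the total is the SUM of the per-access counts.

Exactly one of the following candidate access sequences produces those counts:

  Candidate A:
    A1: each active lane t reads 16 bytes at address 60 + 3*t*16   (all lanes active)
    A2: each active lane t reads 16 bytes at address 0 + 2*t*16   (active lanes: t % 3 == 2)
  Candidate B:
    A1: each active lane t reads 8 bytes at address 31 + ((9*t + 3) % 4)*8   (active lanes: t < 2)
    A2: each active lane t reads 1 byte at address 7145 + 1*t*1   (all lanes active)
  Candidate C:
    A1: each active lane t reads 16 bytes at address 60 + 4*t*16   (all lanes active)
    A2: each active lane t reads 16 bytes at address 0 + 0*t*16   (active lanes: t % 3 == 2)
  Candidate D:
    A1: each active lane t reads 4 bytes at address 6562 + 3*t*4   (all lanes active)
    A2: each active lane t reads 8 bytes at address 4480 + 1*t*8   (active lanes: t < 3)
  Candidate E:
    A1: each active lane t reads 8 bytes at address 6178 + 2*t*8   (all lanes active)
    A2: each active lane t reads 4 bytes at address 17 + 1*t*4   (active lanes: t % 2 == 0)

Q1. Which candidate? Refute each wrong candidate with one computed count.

A: A1 gives 4 transactions, not 5
B: A1 gives 1 transaction, not 5
D: A1 gives 2 transactions, not 5
E: A1 gives 2 transactions, not 5
C: all counts match (5,1)

Answer: C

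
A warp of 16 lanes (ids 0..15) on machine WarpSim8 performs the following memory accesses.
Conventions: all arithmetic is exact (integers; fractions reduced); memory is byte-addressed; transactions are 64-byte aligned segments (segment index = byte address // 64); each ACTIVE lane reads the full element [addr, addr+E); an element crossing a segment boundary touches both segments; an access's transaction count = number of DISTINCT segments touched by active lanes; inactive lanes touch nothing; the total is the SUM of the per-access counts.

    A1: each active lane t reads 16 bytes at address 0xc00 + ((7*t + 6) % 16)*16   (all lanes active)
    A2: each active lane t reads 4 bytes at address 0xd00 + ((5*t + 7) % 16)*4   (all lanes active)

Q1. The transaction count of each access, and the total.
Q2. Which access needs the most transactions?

A1: 4 transactions
A2: 1 transaction

Answer: 4,1; total 5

Answer: A1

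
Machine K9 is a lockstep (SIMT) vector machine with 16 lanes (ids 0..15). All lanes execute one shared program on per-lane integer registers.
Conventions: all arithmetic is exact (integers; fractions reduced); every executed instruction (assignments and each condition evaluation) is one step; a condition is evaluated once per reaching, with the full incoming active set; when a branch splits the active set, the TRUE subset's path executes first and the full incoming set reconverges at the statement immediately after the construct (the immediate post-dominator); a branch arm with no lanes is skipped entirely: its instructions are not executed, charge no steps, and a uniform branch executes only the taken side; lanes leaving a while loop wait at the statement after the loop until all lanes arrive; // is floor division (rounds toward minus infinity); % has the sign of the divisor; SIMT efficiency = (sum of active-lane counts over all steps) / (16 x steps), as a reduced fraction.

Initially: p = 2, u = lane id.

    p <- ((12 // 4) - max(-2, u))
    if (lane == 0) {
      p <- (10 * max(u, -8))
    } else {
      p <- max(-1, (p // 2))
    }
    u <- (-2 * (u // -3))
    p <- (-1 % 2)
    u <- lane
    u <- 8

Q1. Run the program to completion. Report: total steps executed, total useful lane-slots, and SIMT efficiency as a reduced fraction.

Answer: 8 steps, 112 useful, 7/8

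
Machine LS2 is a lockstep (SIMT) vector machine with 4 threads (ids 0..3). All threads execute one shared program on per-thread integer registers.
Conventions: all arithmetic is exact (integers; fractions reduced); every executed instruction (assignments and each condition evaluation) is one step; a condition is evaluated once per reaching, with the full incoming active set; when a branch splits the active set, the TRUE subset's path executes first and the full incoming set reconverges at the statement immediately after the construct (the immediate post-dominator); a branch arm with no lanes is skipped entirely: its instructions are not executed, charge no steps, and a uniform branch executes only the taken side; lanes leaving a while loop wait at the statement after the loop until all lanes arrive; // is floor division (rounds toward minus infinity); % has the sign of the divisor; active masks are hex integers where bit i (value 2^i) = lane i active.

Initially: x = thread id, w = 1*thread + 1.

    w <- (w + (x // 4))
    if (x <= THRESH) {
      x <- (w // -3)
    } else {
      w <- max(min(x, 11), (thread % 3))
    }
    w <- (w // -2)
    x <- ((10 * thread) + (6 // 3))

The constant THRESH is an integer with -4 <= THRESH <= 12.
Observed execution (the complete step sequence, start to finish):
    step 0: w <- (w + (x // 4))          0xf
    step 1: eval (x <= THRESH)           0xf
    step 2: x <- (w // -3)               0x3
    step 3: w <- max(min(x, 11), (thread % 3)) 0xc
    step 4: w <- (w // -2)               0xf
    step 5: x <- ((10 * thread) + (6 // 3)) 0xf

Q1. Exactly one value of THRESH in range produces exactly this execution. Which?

Answer: THRESH = 1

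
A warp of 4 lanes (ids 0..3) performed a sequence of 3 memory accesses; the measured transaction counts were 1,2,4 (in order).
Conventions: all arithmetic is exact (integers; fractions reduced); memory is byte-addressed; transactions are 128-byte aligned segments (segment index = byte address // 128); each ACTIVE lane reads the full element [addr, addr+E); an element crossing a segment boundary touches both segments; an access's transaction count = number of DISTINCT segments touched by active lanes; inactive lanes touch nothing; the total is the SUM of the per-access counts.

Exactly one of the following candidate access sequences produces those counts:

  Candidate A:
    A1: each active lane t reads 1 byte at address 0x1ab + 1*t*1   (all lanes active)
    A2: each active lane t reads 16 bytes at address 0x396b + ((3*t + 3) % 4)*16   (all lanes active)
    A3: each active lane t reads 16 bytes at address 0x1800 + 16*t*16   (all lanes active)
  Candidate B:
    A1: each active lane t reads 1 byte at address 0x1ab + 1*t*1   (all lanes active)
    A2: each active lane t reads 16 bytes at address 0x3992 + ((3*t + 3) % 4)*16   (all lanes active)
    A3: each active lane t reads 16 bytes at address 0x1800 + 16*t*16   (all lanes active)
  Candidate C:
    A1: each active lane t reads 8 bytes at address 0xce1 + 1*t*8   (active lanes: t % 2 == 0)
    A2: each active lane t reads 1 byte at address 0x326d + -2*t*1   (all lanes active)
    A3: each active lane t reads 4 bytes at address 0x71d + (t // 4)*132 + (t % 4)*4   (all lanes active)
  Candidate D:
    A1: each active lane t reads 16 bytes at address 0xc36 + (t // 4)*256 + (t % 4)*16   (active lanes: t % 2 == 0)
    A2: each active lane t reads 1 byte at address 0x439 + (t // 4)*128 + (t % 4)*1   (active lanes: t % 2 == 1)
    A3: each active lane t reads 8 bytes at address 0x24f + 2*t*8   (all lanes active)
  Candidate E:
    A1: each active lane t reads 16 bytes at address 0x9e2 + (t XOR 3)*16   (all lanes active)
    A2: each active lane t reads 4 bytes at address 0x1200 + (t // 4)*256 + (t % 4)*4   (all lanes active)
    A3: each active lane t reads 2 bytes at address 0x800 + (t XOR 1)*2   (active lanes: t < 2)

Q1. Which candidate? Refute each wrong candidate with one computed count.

B: A2 gives 1 transaction, not 2
C: A2 gives 1 transaction, not 2
D: A2 gives 1 transaction, not 2
E: A1 gives 2 transactions, not 1
A: all counts match (1,2,4)

Answer: A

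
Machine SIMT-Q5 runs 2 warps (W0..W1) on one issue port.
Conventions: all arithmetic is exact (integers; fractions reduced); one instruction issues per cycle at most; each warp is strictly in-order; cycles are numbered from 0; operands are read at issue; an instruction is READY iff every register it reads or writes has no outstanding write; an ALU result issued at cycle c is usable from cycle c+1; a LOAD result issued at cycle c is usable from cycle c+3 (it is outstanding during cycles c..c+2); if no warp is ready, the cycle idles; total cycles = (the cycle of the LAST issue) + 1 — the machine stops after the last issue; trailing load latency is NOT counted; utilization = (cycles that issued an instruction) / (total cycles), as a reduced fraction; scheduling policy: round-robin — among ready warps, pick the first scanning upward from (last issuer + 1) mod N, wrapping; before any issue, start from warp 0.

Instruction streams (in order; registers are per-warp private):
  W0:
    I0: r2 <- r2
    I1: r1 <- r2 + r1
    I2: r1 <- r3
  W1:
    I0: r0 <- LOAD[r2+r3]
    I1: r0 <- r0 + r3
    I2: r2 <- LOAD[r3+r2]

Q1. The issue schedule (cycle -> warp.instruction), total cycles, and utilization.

cycle 0: W0.I0
cycle 1: W1.I0
cycle 2: W0.I1
cycle 3: W0.I2
cycle 4: W1.I1
cycle 5: W1.I2

Answer: 6 cycles, utilization 1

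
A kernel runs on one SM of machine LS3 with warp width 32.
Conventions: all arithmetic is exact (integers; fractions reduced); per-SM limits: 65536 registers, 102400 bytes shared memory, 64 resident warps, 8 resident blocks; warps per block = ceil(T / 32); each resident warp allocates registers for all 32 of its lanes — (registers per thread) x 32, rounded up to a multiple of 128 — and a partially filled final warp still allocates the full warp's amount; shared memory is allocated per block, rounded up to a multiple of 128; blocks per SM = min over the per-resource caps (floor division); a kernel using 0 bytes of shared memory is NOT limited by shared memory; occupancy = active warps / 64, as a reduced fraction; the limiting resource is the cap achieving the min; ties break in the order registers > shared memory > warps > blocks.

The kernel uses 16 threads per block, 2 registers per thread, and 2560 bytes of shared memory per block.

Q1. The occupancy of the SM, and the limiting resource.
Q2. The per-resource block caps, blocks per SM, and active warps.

Answer: occupancy 1/8, limited by blocks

registers: 512 blocks
shared memory: 40 blocks
warps: 64 blocks
blocks: 8 blocks

Answer: 8 blocks, 8 active warps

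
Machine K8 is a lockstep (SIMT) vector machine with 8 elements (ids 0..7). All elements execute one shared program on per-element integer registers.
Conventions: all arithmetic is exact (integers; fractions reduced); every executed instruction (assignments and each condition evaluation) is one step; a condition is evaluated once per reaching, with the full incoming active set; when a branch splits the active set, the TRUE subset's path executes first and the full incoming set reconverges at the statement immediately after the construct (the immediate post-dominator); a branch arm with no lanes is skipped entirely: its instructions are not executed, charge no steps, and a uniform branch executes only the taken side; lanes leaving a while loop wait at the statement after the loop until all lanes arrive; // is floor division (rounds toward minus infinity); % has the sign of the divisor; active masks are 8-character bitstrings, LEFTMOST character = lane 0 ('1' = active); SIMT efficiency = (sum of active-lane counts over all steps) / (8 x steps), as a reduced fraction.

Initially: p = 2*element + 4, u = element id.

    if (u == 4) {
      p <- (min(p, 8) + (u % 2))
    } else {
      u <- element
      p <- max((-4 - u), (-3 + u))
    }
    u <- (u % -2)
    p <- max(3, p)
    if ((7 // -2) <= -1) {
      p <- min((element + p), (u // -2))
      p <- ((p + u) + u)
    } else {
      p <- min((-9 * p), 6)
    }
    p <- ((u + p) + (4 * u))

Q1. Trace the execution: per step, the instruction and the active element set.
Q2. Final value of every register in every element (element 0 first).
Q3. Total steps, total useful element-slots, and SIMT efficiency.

step 0: eval (u == 4)                11111111
step 1: p <- (min(p, 8) + (u % 2))   00001000
step 2: u <- element                 11110111
step 3: p <- max((-4 - u), (-3 + u)) 11110111
step 4: u <- (u % -2)                11111111
step 5: p <- max(3, p)               11111111
step 6: eval ((7 // -2) <= -1)       11111111
step 7: p <- min((element + p), (u // -2)) 11111111
step 8: p <- ((p + u) + u)           11111111
step 9: p <- ((u + p) + (4 * u))     11111111

Answer: 10 steps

p: 0,-7,0,-7,0,-7,0,-7
u: 0,-1,0,-1,0,-1,0,-1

steps = 10; useful = 71; efficiency = 71/80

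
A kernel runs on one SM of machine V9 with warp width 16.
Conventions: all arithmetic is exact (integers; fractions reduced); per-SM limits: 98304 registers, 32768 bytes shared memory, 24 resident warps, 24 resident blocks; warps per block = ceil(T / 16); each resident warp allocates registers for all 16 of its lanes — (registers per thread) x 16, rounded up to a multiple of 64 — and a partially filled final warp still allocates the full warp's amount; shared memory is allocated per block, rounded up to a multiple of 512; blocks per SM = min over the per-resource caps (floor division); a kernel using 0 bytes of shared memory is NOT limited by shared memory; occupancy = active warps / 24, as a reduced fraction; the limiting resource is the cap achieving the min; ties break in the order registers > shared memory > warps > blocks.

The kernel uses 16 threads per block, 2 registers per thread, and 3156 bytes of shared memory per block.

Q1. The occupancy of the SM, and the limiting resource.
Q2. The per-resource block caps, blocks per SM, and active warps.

Answer: occupancy 3/8, limited by shared memory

registers: 1536 blocks
shared memory: 9 blocks
warps: 24 blocks
blocks: 24 blocks

Answer: 9 blocks, 9 active warps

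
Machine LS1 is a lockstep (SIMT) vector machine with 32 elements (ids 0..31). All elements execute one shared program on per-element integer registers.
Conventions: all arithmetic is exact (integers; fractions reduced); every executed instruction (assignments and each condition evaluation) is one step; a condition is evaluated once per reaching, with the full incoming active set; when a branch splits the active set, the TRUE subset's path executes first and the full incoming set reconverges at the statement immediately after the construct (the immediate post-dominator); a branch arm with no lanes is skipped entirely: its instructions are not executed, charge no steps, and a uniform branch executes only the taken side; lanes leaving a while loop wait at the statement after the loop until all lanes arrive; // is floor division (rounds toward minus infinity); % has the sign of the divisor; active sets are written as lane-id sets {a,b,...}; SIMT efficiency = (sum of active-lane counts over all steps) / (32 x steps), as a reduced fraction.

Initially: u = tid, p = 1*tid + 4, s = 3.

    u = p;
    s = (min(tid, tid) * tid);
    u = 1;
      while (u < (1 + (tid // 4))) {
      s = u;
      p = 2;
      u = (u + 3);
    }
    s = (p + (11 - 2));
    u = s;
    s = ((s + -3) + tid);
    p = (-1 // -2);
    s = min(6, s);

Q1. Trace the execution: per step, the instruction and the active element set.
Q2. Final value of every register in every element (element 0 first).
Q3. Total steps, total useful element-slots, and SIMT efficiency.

step 0: u <- p                       {0,1,2,3,4,5,6,7,8,9,10,11,12,13,14,15,16,17,18,19,20,21,22,23,24,25,26,27,28,29,30,31}
step 1: s <- (min(tid, tid) * tid)   {0,1,2,3,4,5,6,7,8,9,10,11,12,13,14,15,16,17,18,19,20,21,22,23,24,25,26,27,28,29,30,31}
step 2: u <- 1                       {0,1,2,3,4,5,6,7,8,9,10,11,12,13,14,15,16,17,18,19,20,21,22,23,24,25,26,27,28,29,30,31}
step 3: eval (u < (1 + (tid // 4)))  {0,1,2,3,4,5,6,7,8,9,10,11,12,13,14,15,16,17,18,19,20,21,22,23,24,25,26,27,28,29,30,31}
step 4: s <- u                       {4,5,6,7,8,9,10,11,12,13,14,15,16,17,18,19,20,21,22,23,24,25,26,27,28,29,30,31}
step 5: p <- 2                       {4,5,6,7,8,9,10,11,12,13,14,15,16,17,18,19,20,21,22,23,24,25,26,27,28,29,30,31}
step 6: u <- (u + 3)                 {4,5,6,7,8,9,10,11,12,13,14,15,16,17,18,19,20,21,22,23,24,25,26,27,28,29,30,31}
step 7: eval (u < (1 + (tid // 4)))  {4,5,6,7,8,9,10,11,12,13,14,15,16,17,18,19,20,21,22,23,24,25,26,27,28,29,30,31}
step 8: s <- u                       {16,17,18,19,20,21,22,23,24,25,26,27,28,29,30,31}
step 9: p <- 2                       {16,17,18,19,20,21,22,23,24,25,26,27,28,29,30,31}
step 10: u <- (u + 3)                 {16,17,18,19,20,21,22,23,24,25,26,27,28,29,30,31}
step 11: eval (u < (1 + (tid // 4)))  {16,17,18,19,20,21,22,23,24,25,26,27,28,29,30,31}
step 12: s <- u                       {28,29,30,31}
step 13: p <- 2                       {28,29,30,31}
step 14: u <- (u + 3)                 {28,29,30,31}
step 15: eval (u < (1 + (tid // 4)))  {28,29,30,31}
step 16: s <- (p + (11 - 2))          {0,1,2,3,4,5,6,7,8,9,10,11,12,13,14,15,16,17,18,19,20,21,22,23,24,25,26,27,28,29,30,31}
step 17: u <- s                       {0,1,2,3,4,5,6,7,8,9,10,11,12,13,14,15,16,17,18,19,20,21,22,23,24,25,26,27,28,29,30,31}
step 18: s <- ((s + -3) + tid)        {0,1,2,3,4,5,6,7,8,9,10,11,12,13,14,15,16,17,18,19,20,21,22,23,24,25,26,27,28,29,30,31}
step 19: p <- (-1 // -2)              {0,1,2,3,4,5,6,7,8,9,10,11,12,13,14,15,16,17,18,19,20,21,22,23,24,25,26,27,28,29,30,31}
step 20: s <- min(6, s)               {0,1,2,3,4,5,6,7,8,9,10,11,12,13,14,15,16,17,18,19,20,21,22,23,24,25,26,27,28,29,30,31}

Answer: 21 steps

u: 13,14,15,16,11,11,11,11,11,11,11,11,11,11,11,11,11,11,11,11,11,11,11,11,11,11,11,11,11,11,11,11
p: 0,0,0,0,0,0,0,0,0,0,0,0,0,0,0,0,0,0,0,0,0,0,0,0,0,0,0,0,0,0,0,0
s: 6,6,6,6,6,6,6,6,6,6,6,6,6,6,6,6,6,6,6,6,6,6,6,6,6,6,6,6,6,6,6,6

steps = 21; useful = 480; efficiency = 480/672 = 5/7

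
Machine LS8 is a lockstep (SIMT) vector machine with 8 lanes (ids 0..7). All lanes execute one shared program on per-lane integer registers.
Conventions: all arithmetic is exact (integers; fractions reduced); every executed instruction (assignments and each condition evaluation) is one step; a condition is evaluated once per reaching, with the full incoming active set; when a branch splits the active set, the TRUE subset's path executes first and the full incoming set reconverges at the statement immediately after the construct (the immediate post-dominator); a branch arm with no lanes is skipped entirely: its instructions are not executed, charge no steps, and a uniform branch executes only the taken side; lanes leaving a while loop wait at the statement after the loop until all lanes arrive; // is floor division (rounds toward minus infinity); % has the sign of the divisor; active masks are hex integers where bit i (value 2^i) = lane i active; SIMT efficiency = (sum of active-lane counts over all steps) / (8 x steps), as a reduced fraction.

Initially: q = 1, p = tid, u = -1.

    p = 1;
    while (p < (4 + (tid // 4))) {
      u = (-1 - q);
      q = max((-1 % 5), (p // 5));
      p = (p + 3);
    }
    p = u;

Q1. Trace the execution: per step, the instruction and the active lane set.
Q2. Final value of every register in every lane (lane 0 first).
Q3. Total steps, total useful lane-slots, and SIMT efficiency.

step 0: p <- 1                       0xff
step 1: eval (p < (4 + (tid // 4)))  0xff
step 2: u <- (-1 - q)                0xff
step 3: q <- max((-1 % 5), (p // 5)) 0xff
step 4: p <- (p + 3)                 0xff
step 5: eval (p < (4 + (tid // 4)))  0xff
step 6: u <- (-1 - q)                0xf0
step 7: q <- max((-1 % 5), (p // 5)) 0xf0
step 8: p <- (p + 3)                 0xf0
step 9: eval (p < (4 + (tid // 4)))  0xf0
step 10: p <- u                       0xff

Answer: 11 steps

q: 4,4,4,4,4,4,4,4
p: -2,-2,-2,-2,-5,-5,-5,-5
u: -2,-2,-2,-2,-5,-5,-5,-5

steps = 11; useful = 72; efficiency = 72/88 = 9/11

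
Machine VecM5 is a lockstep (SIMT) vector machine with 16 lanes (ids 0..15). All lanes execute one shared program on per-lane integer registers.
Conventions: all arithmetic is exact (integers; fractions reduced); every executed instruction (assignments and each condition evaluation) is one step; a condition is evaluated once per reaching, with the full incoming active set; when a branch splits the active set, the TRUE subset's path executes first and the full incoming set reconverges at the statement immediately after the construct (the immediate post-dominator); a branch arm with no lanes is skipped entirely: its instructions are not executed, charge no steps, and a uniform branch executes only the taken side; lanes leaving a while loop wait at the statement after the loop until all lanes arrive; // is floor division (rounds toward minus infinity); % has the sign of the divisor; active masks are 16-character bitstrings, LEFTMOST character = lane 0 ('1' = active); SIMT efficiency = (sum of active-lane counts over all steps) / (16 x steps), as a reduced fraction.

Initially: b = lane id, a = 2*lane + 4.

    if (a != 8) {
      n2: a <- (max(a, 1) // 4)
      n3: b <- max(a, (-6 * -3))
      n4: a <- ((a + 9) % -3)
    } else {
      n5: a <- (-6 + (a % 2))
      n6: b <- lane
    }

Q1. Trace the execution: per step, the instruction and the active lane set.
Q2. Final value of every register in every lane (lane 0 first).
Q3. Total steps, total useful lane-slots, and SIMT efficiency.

step 0: eval (a != 8)                1111111111111111
step 1: a <- (max(a, 1) // 4)        1101111111111111
step 2: b <- max(a, (-6 * -3))       1101111111111111
step 3: a <- ((a + 9) % -3)          1101111111111111
step 4: a <- (-6 + (a % 2))          0010000000000000
step 5: b <- lane                    0010000000000000

Answer: 6 steps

b: 18,18,2,18,18,18,18,18,18,18,18,18,18,18,18,18
a: -2,-2,-6,-1,0,0,-2,-2,-1,-1,0,0,-2,-2,-1,-1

steps = 6; useful = 63; efficiency = 63/96 = 21/32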